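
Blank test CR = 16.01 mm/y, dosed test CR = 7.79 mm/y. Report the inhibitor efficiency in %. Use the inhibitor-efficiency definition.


Apply the inhibitor-efficiency definition: IE = (CR_blank − CR_inh)/CR_blank × 100
IE = (16.01 − 7.79) / 16.01 × 100
IE = 8.22 / 16.01 × 100 = 51.3 %

51.3 %


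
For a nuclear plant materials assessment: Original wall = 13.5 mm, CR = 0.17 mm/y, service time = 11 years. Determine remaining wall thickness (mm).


Remaining wall = original − CR × time
t = 13.5 − 0.17*11 = 13.5 − 1.87 = 11.63 mm

11.63 mm


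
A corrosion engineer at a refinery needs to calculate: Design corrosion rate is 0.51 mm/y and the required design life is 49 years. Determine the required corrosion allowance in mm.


Corrosion allowance = CR × design life
CA = 0.51 * 49 = 24.99 mm

24.99 mm


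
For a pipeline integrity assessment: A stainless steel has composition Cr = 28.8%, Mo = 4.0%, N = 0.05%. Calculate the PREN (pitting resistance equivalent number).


Apply the PREN formula: PREN = Cr + 3.3*Mo + 16*N
PREN = 28.8 + 3.3*4.0 + 16*0.05
PREN = 28.8 + 13.2 + 0.8 = 42.8

42.8


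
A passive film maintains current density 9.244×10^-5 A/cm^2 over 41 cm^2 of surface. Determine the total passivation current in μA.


I = i_pass * A, then convert A → μA (×10^6)
I = 9.244×10^-5 * 41 * 10^6 = 3790.04 μA

3790.04 μA


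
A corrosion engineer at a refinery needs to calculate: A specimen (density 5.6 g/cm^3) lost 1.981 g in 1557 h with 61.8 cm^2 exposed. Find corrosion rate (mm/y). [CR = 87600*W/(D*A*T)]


Apply the mm/y weight-loss relation: CR = 87600 * W / (D * A * T)
Numerator: 87600 * 1.981 = 173535.6
Denominator: 5.6 * 61.8 * 1557 = 538846.56
CR = 173535.6 / 538846.56 = 0.32205 mm/y

0.32205 mm/y


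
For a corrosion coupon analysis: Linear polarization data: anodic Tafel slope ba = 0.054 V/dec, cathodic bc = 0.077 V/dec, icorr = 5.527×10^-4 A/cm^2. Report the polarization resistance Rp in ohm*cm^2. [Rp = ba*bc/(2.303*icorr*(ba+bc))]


Apply the Stern-Geary equation: Rp = ba*bc / (2.303*icorr*(ba+bc))
ba*bc = 0.054*0.077 = 0.004158
ba+bc = 0.131; 2.303*icorr*(ba+bc) = 2.303*5.527×10^-4*0.131 = 1.6674572×10^-4
Rp = 0.004158 / 1.6674572×10^-4 = 24.94 ohm*cm^2

24.94 ohm*cm^2


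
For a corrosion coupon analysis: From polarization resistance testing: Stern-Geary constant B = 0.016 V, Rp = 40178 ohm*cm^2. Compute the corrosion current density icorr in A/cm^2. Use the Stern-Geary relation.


Apply the Stern-Geary relation: icorr = B / Rp
icorr = 0.016 / 40178 = 3.982×10^-7 A/cm^2

3.982×10^-7 A/cm^2


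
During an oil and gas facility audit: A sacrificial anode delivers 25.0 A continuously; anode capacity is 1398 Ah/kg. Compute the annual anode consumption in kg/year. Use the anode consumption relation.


Annual consumption = current * hours per year / capacity
Rate = 25.0 * 8760 / 1398 = 156.7 kg/year

156.7 kg/year


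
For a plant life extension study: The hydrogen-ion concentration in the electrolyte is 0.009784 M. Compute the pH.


pH = −log10[H+]
pH = −log10(0.009784) = 2.01

2.01


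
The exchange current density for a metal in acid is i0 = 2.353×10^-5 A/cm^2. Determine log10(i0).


i0 = 2.353×10^-5 A/cm^2
log10(i0) = -4.628

-4.628


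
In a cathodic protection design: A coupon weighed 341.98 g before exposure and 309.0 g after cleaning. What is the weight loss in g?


Weight loss = initial − final
WL = 341.98 − 309.0 = 32.98 g

32.98 g


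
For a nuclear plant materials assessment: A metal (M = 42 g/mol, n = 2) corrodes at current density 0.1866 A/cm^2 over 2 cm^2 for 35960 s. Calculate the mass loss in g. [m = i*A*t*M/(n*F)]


Apply Faraday's law: m = i*A*t*M / (n*F)
Total charge passed Q = i*A*t = 0.1866*2*35960 = 13420.272 C
m = Q*M/(n*F) = 13420.272*42/(2*96485) = 2.921 g

2.921 g


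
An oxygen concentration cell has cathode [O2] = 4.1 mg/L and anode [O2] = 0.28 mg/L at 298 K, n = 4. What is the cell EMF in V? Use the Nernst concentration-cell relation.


Apply the Nernst concentration-cell relation: E = (RT/nF)*ln(C_cathode/C_anode)
RT/nF = 8.314*298/(4*96485) = 0.00641958 V
ln(4.1/0.28) = 2.68395
E = 0.00641958 * 2.68395 = 0.01723 V

0.01723 V


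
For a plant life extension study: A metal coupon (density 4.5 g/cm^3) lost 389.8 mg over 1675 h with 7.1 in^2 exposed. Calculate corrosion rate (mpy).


Apply the mpy weight-loss relation: CR = 534 * W / (D * A * T)
Numerator: 534 * 389.8 = 208153.2
Denominator: 4.5 * 7.1 * 1675 = 53516.25
CR = 208153.2 / 53516.25 = 3.89 mpy

3.89 mpy


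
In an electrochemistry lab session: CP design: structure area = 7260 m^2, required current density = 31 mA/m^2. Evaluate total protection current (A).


I = area * current density, then convert mA → A (÷1000)
I = 7260 * 31 / 1000 = 225.06 A

225.06 A


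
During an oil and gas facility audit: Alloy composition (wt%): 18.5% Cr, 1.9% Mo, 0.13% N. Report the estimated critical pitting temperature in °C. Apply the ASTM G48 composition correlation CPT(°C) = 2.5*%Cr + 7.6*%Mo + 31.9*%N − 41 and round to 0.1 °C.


Apply the ASTM G48 empirical CPT estimate: CPT(°C) = 2.5*%Cr + 7.6*%Mo + 31.9*%N − 41
2.5*18.5 = 46.25; 7.6*1.9 = 14.44; 31.9*0.13 = 4.147
CPT = 46.25 + 14.44 + 4.147 − 41 = 23.837 °C
Rounded to 0.1 °C: CPT ≈ 23.8 °C

23.8 °C


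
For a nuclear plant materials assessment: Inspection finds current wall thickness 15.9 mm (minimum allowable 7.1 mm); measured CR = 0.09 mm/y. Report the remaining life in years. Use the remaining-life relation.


Apply the remaining-life relation: RL = (t_current − t_min) / CR
RL = (15.9 − 7.1) / 0.09 = 8.8 / 0.09 = 97.8 years

97.8 years


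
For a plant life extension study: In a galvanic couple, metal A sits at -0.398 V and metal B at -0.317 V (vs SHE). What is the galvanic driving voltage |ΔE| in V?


Driving voltage is the absolute potential difference.
|ΔE| = |-0.398 − (-0.317)| = 0.081 V

0.081 V


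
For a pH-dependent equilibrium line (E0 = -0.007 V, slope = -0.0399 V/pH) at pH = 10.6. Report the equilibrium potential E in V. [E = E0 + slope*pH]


Apply the Pourbaix line equation: E = E0 + slope*pH
E = -0.007 + (-0.0399)*10.6 = -0.007 + (-0.42294) = -0.42994 V
Rounded to 4 decimal places: E = -0.4299 V

-0.4299 V


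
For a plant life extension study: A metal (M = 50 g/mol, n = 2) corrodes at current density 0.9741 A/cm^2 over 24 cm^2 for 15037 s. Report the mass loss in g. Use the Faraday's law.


Apply Faraday's law: m = i*A*t*M / (n*F)
Total charge passed Q = i*A*t = 0.9741*24*15037 = 351541.0008 C
m = Q*M/(n*F) = 351541.0008*50/(2*96485) = 91.087 g

91.087 g


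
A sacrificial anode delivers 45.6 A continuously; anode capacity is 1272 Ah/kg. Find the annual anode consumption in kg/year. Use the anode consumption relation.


Annual consumption = current * hours per year / capacity
Rate = 45.6 * 8760 / 1272 = 314.0 kg/year

314.0 kg/year


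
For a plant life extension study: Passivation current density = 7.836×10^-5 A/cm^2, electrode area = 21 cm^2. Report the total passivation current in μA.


I = i_pass * A, then convert A → μA (×10^6)
I = 7.836×10^-5 * 21 * 10^6 = 1645.56 μA

1645.56 μA


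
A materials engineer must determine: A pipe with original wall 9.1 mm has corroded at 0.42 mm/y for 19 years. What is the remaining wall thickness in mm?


Remaining wall = original − CR × time
t = 9.1 − 0.42*19 = 9.1 − 7.98 = 1.12 mm

1.12 mm


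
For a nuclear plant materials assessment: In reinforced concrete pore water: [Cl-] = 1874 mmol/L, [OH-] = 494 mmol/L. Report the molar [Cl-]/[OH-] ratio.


Threshold parameter = [Cl-] / [OH-] (molar basis; both in mmol/L, so units cancel)
Ratio = 1874 / 494 = 3.79

3.79


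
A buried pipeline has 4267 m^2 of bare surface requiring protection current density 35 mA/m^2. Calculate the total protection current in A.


I = area * current density, then convert mA → A (÷1000)
I = 4267 * 35 / 1000 = 149.35 A

149.35 A


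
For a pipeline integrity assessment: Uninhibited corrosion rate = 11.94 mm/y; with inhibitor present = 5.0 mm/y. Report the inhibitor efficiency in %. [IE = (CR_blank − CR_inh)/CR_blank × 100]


Apply the inhibitor-efficiency definition: IE = (CR_blank − CR_inh)/CR_blank × 100
IE = (11.94 − 5.0) / 11.94 × 100
IE = 6.94 / 11.94 × 100 = 58.1 %

58.1 %


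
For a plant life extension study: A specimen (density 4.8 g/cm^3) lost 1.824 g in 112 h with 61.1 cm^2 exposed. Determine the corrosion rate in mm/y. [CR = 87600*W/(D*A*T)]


Apply the mm/y weight-loss relation: CR = 87600 * W / (D * A * T)
Numerator: 87600 * 1.824 = 159782.4
Denominator: 4.8 * 61.1 * 112 = 32847.36
CR = 159782.4 / 32847.36 = 4.8644 mm/y

4.8644 mm/y


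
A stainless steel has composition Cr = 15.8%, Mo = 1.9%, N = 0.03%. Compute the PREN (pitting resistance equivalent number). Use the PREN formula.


Apply the PREN formula: PREN = Cr + 3.3*Mo + 16*N
PREN = 15.8 + 3.3*1.9 + 16*0.03
PREN = 15.8 + 6.27 + 0.48 = 22.55

22.55


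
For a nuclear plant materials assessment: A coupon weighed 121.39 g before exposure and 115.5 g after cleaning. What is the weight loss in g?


Weight loss = initial − final
WL = 121.39 − 115.5 = 5.89 g

5.89 g


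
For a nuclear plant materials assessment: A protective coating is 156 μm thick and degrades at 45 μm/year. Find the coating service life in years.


Service life = thickness / degradation rate
Life = 156 / 45 = 3.5 years

3.5 years


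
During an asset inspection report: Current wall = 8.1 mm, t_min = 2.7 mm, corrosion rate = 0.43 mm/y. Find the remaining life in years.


Apply the remaining-life relation: RL = (t_current − t_min) / CR
RL = (8.1 − 2.7) / 0.43 = 5.4 / 0.43 = 12.6 years

12.6 years


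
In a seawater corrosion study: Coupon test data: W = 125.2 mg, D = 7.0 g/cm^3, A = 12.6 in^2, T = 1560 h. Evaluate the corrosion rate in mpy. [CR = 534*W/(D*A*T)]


Apply the mpy weight-loss relation: CR = 534 * W / (D * A * T)
Numerator: 534 * 125.2 = 66856.8
Denominator: 7.0 * 12.6 * 1560 = 137592.0
CR = 66856.8 / 137592.0 = 0.4859 mpy

0.4859 mpy


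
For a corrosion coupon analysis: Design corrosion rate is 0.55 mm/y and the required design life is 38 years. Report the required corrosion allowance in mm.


Corrosion allowance = CR × design life
CA = 0.55 * 38 = 20.9 mm

20.9 mm


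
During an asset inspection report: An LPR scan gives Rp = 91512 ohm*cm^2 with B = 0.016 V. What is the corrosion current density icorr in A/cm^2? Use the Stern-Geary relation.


Apply the Stern-Geary relation: icorr = B / Rp
icorr = 0.016 / 91512 = 1.748×10^-7 A/cm^2

1.748×10^-7 A/cm^2


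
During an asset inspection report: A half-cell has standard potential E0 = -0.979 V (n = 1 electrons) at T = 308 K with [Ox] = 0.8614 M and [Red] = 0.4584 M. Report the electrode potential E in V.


Apply the Nernst equation: E = E0 + (RT/nF)*ln([Ox]/[Red])
Step 1: RT/nF = 8.314*308/(1*96485) = 0.02654 V
Step 2: [Ox]/[Red] = 0.8614/0.4584 = 1.879145
Step 3: ln(1.879145) = 0.630817
Step 4: correction = 0.02654 * 0.630817 = 0.0167 V
E = -0.979 + 0.0167 = -0.9623 V

-0.9623 V


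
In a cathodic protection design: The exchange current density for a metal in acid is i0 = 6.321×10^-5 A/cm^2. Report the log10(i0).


i0 = 6.321×10^-5 A/cm^2
log10(i0) = -4.199

-4.199


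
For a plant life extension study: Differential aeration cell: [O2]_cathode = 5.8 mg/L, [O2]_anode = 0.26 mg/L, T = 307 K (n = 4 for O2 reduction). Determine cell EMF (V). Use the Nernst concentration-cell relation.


Apply the Nernst concentration-cell relation: E = (RT/nF)*ln(C_cathode/C_anode)
RT/nF = 8.314*307/(4*96485) = 0.00661346 V
ln(5.8/0.26) = 3.10493
E = 0.00661346 * 3.10493 = 0.02053 V

0.02053 V


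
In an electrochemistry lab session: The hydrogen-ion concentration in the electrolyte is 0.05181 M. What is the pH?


pH = −log10[H+]
pH = −log10(0.05181) = 1.29

1.29


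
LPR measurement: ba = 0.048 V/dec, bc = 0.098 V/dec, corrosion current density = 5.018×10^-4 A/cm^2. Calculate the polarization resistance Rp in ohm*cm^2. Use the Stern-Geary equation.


Apply the Stern-Geary equation: Rp = ba*bc / (2.303*icorr*(ba+bc))
ba*bc = 0.048*0.098 = 0.004704
ba+bc = 0.146; 2.303*icorr*(ba+bc) = 2.303*5.018×10^-4*0.146 = 1.6872423×10^-4
Rp = 0.004704 / 1.6872423×10^-4 = 27.88 ohm*cm^2

27.88 ohm*cm^2


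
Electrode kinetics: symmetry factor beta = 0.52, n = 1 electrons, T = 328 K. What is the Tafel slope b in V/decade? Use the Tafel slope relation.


Apply the Tafel slope relation: b = 2.303*R*T/(beta*n*F)
Numerator: 2.303 * 8.314 * 328 = 6280.26
Denominator: 0.52 * 1 * 96485 = 50172.2
b = 6280.26 / 50172.2 = 0.1252 V/decade

0.1252 V/decade


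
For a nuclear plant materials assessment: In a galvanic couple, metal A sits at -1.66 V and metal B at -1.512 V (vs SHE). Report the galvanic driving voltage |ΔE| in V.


Driving voltage is the absolute potential difference.
|ΔE| = |-1.66 − (-1.512)| = 0.148 V

0.148 V


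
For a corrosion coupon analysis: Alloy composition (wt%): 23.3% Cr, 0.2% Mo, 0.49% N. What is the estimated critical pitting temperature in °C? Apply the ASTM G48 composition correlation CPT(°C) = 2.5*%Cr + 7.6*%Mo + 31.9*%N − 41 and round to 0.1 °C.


Apply the ASTM G48 empirical CPT estimate: CPT(°C) = 2.5*%Cr + 7.6*%Mo + 31.9*%N − 41
2.5*23.3 = 58.25; 7.6*0.2 = 1.52; 31.9*0.49 = 15.631
CPT = 58.25 + 1.52 + 15.631 − 41 = 34.401 °C
Rounded to 0.1 °C: CPT ≈ 34.4 °C

34.4 °C


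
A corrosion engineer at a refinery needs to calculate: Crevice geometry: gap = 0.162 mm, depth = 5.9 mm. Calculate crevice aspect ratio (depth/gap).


Aspect ratio = depth / gap
Ratio = 5.9 / 0.162 = 36.4

36.4


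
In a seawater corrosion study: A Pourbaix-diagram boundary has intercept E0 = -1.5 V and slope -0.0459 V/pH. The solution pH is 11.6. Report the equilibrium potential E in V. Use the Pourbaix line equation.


Apply the Pourbaix line equation: E = E0 + slope*pH
E = -1.5 + (-0.0459)*11.6 = -1.5 + (-0.53244) = -2.03244 V
Rounded to 4 decimal places: E = -2.0324 V

-2.0324 V


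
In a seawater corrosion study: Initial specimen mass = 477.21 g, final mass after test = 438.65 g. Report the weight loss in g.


Weight loss = initial − final
WL = 477.21 − 438.65 = 38.56 g

38.56 g


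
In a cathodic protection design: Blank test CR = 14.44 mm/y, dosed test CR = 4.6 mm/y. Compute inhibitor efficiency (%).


Apply the inhibitor-efficiency definition: IE = (CR_blank − CR_inh)/CR_blank × 100
IE = (14.44 − 4.6) / 14.44 × 100
IE = 9.84 / 14.44 × 100 = 68.1 %

68.1 %


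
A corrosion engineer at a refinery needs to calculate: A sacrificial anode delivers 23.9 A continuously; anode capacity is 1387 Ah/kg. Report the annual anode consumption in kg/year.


Annual consumption = current * hours per year / capacity
Rate = 23.9 * 8760 / 1387 = 150.9 kg/year

150.9 kg/year


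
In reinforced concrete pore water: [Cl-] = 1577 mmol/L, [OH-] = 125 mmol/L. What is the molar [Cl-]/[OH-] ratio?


Threshold parameter = [Cl-] / [OH-] (molar basis; both in mmol/L, so units cancel)
Ratio = 1577 / 125 = 12.62

12.62


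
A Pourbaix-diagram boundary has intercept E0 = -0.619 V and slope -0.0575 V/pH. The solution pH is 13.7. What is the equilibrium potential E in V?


Apply the Pourbaix line equation: E = E0 + slope*pH
E = -0.619 + (-0.0575)*13.7 = -0.619 + (-0.78775) = -1.40675 V
Rounded to 3 decimal places: E = -1.407 V

-1.407 V


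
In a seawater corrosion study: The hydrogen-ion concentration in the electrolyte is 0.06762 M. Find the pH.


pH = −log10[H+]
pH = −log10(0.06762) = 1.17

1.17


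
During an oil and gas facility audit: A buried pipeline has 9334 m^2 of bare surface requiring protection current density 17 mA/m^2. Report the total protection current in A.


I = area * current density, then convert mA → A (÷1000)
I = 9334 * 17 / 1000 = 158.68 A

158.68 A


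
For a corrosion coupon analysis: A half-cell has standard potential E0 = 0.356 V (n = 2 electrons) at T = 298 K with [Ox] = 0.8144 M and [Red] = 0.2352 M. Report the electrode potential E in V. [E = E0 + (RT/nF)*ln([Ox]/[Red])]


Apply the Nernst equation: E = E0 + (RT/nF)*ln([Ox]/[Red])
Step 1: RT/nF = 8.314*298/(2*96485) = 0.01283916 V
Step 2: [Ox]/[Red] = 0.8144/0.2352 = 3.462585
Step 3: ln(3.462585) = 1.242015
Step 4: correction = 0.01283916 * 1.242015 = 0.016 V
E = 0.356 + 0.016 = 0.372 V

0.372 V


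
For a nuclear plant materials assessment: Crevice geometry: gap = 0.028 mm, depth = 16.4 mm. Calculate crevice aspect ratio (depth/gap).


Aspect ratio = depth / gap
Ratio = 16.4 / 0.028 = 585.7

585.7


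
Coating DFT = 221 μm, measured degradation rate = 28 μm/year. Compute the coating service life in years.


Service life = thickness / degradation rate
Life = 221 / 28 = 7.9 years

7.9 years


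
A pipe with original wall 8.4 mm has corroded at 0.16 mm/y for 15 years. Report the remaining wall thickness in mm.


Remaining wall = original − CR × time
t = 8.4 − 0.16*15 = 8.4 − 2.4 = 6.0 mm

6.0 mm


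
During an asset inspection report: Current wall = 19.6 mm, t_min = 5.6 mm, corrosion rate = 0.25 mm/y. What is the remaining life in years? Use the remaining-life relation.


Apply the remaining-life relation: RL = (t_current − t_min) / CR
RL = (19.6 − 5.6) / 0.25 = 14.0 / 0.25 = 56.0 years

56.0 years


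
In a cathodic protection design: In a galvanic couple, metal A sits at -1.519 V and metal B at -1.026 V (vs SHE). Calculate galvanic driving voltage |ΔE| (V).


Driving voltage is the absolute potential difference.
|ΔE| = |-1.519 − (-1.026)| = 0.493 V

0.493 V


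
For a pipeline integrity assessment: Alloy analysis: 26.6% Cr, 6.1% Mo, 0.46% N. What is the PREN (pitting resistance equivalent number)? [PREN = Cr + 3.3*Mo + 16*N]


Apply the PREN formula: PREN = Cr + 3.3*Mo + 16*N
PREN = 26.6 + 3.3*6.1 + 16*0.46
PREN = 26.6 + 20.13 + 7.36 = 54.09

54.09


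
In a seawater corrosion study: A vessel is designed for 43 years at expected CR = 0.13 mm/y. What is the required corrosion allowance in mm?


Corrosion allowance = CR × design life
CA = 0.13 * 43 = 5.59 mm

5.59 mm


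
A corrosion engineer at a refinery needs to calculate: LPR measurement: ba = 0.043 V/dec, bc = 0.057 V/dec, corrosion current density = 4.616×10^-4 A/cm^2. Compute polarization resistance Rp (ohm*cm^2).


Apply the Stern-Geary equation: Rp = ba*bc / (2.303*icorr*(ba+bc))
ba*bc = 0.043*0.057 = 0.002451
ba+bc = 0.1; 2.303*icorr*(ba+bc) = 2.303*4.616×10^-4*0.1 = 1.0630648×10^-4
Rp = 0.002451 / 1.0630648×10^-4 = 23.1 ohm*cm^2

23.1 ohm*cm^2


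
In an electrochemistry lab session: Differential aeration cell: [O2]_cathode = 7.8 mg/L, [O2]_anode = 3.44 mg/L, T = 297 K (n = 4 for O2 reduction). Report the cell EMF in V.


Apply the Nernst concentration-cell relation: E = (RT/nF)*ln(C_cathode/C_anode)
RT/nF = 8.314*297/(4*96485) = 0.00639804 V
ln(7.8/3.44) = 0.81865
E = 0.00639804 * 0.81865 = 0.00524 V

0.00524 V


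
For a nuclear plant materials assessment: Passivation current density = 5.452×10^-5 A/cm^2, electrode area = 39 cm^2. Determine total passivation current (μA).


I = i_pass * A, then convert A → μA (×10^6)
I = 5.452×10^-5 * 39 * 10^6 = 2126.28 μA

2126.28 μA


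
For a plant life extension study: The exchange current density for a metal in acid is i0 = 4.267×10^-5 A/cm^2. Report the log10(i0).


i0 = 4.267×10^-5 A/cm^2
log10(i0) = -4.37

-4.37


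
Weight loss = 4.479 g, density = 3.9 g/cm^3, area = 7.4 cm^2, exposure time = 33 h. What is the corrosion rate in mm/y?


Apply the mm/y weight-loss relation: CR = 87600 * W / (D * A * T)
Numerator: 87600 * 4.479 = 392360.4
Denominator: 3.9 * 7.4 * 33 = 952.38
CR = 392360.4 / 952.38 = 411.978832 mm/y

411.978832 mm/y


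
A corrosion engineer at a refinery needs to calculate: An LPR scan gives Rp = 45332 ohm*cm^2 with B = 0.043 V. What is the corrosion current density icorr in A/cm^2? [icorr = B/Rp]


Apply the Stern-Geary relation: icorr = B / Rp
icorr = 0.043 / 45332 = 9.486×10^-7 A/cm^2

9.486×10^-7 A/cm^2


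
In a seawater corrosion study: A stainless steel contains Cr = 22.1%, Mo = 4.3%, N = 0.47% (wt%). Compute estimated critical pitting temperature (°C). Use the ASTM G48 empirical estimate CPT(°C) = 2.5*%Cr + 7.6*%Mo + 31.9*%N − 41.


Apply the ASTM G48 empirical CPT estimate: CPT(°C) = 2.5*%Cr + 7.6*%Mo + 31.9*%N − 41
2.5*22.1 = 55.25; 7.6*4.3 = 32.68; 31.9*0.47 = 14.993
CPT = 55.25 + 32.68 + 14.993 − 41 = 61.923 °C
Rounded to 0.1 °C: CPT ≈ 61.9 °C

61.9 °C


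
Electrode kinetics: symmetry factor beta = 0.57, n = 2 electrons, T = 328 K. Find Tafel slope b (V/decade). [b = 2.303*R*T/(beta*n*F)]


Apply the Tafel slope relation: b = 2.303*R*T/(beta*n*F)
Numerator: 2.303 * 8.314 * 328 = 6280.26
Denominator: 0.57 * 2 * 96485 = 109992.9
b = 6280.26 / 109992.9 = 0.057 V/decade

0.057 V/decade


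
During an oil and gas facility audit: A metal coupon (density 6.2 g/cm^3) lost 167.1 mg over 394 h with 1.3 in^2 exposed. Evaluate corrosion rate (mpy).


Apply the mpy weight-loss relation: CR = 534 * W / (D * A * T)
Numerator: 534 * 167.1 = 89231.4
Denominator: 6.2 * 1.3 * 394 = 3175.64
CR = 89231.4 / 3175.64 = 28.099 mpy

28.099 mpy


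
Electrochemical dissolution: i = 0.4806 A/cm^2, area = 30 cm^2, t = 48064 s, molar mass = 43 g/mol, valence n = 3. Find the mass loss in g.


Apply Faraday's law: m = i*A*t*M / (n*F)
Total charge passed Q = i*A*t = 0.4806*30*48064 = 692986.752 C
m = Q*M/(n*F) = 692986.752*43/(3*96485) = 102.947 g

102.947 g


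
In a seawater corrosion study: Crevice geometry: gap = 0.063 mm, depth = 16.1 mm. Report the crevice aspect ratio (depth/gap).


Aspect ratio = depth / gap
Ratio = 16.1 / 0.063 = 255.6

255.6


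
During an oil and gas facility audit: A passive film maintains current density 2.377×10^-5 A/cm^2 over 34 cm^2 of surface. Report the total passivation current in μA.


I = i_pass * A, then convert A → μA (×10^6)
I = 2.377×10^-5 * 34 * 10^6 = 808.18 μA

808.18 μA


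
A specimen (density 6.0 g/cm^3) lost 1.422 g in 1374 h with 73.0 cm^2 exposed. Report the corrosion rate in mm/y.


Apply the mm/y weight-loss relation: CR = 87600 * W / (D * A * T)
Numerator: 87600 * 1.422 = 124567.2
Denominator: 6.0 * 73.0 * 1374 = 601812.0
CR = 124567.2 / 601812.0 = 0.207 mm/y

0.207 mm/y


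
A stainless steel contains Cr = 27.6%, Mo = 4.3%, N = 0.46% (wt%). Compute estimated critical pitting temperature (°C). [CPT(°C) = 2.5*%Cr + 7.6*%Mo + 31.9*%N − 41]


Apply the ASTM G48 empirical CPT estimate: CPT(°C) = 2.5*%Cr + 7.6*%Mo + 31.9*%N − 41
2.5*27.6 = 69; 7.6*4.3 = 32.68; 31.9*0.46 = 14.674
CPT = 69 + 32.68 + 14.674 − 41 = 75.354 °C
Rounded to 0.1 °C: CPT ≈ 75.4 °C

75.4 °C


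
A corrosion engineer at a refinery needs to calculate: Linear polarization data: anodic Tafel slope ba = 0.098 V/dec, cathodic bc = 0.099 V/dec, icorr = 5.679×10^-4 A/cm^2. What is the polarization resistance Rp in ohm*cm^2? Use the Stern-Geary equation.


Apply the Stern-Geary equation: Rp = ba*bc / (2.303*icorr*(ba+bc))
ba*bc = 0.098*0.099 = 0.009702
ba+bc = 0.197; 2.303*icorr*(ba+bc) = 2.303*5.679×10^-4*0.197 = 2.5765112×10^-4
Rp = 0.009702 / 2.5765112×10^-4 = 37.7 ohm*cm^2

37.7 ohm*cm^2


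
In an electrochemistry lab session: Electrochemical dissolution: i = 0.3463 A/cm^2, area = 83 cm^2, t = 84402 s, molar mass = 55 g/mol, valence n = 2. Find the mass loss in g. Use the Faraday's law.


Apply Faraday's law: m = i*A*t*M / (n*F)
Total charge passed Q = i*A*t = 0.3463*83*84402 = 2425958.2458 C
m = Q*M/(n*F) = 2425958.2458*55/(2*96485) = 691.4427 g

691.4427 g


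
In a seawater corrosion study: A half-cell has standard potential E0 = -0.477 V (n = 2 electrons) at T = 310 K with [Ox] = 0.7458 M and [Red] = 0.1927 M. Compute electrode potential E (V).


Apply the Nernst equation: E = E0 + (RT/nF)*ln([Ox]/[Red])
Step 1: RT/nF = 8.314*310/(2*96485) = 0.01335617 V
Step 2: [Ox]/[Red] = 0.7458/0.1927 = 3.870265
Step 3: ln(3.870265) = 1.353323
Step 4: correction = 0.01335617 * 1.353323 = 0.0181 V
E = -0.477 + 0.0181 = -0.4589 V

-0.4589 V


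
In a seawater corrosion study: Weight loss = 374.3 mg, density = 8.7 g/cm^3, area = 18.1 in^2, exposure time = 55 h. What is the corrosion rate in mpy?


Apply the mpy weight-loss relation: CR = 534 * W / (D * A * T)
Numerator: 534 * 374.3 = 199876.2
Denominator: 8.7 * 18.1 * 55 = 8660.85
CR = 199876.2 / 8660.85 = 23.078 mpy

23.078 mpy


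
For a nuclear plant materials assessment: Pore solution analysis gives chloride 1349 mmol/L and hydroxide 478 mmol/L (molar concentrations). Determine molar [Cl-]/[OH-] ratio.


Threshold parameter = [Cl-] / [OH-] (molar basis; both in mmol/L, so units cancel)
Ratio = 1349 / 478 = 2.82

2.82


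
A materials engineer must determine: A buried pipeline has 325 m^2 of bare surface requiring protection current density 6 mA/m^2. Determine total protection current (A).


I = area * current density, then convert mA → A (÷1000)
I = 325 * 6 / 1000 = 1.95 A

1.95 A


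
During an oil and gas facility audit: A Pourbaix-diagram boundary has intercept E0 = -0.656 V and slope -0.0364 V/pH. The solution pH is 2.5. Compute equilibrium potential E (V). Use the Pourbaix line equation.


Apply the Pourbaix line equation: E = E0 + slope*pH
E = -0.656 + (-0.0364)*2.5 = -0.656 + (-0.091) = -0.747 V
Rounded to 4 decimal places: E = -0.7470 V

-0.7470 V


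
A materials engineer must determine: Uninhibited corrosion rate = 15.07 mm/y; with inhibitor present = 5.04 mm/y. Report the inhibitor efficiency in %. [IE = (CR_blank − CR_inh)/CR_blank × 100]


Apply the inhibitor-efficiency definition: IE = (CR_blank − CR_inh)/CR_blank × 100
IE = (15.07 − 5.04) / 15.07 × 100
IE = 10.03 / 15.07 × 100 = 66.6 %

66.6 %


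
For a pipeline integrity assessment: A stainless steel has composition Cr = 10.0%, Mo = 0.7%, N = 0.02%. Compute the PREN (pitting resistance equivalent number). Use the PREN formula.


Apply the PREN formula: PREN = Cr + 3.3*Mo + 16*N
PREN = 10.0 + 3.3*0.7 + 16*0.02
PREN = 10.0 + 2.31 + 0.32 = 12.63

12.63


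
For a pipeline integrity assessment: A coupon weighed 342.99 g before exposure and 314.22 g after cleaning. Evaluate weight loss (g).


Weight loss = initial − final
WL = 342.99 − 314.22 = 28.77 g

28.77 g


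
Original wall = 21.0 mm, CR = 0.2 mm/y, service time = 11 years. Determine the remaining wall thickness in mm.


Remaining wall = original − CR × time
t = 21.0 − 0.2*11 = 21.0 − 2.2 = 18.8 mm

18.8 mm


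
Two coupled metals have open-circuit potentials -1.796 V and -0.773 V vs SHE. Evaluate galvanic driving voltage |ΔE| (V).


Driving voltage is the absolute potential difference.
|ΔE| = |-1.796 − (-0.773)| = 1.023 V

1.023 V


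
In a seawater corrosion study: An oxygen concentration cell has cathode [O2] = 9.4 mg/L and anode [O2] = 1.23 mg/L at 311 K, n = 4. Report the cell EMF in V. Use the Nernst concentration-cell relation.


Apply the Nernst concentration-cell relation: E = (RT/nF)*ln(C_cathode/C_anode)
RT/nF = 8.314*311/(4*96485) = 0.00669963 V
ln(9.4/1.23) = 2.0337
E = 0.00669963 * 2.0337 = 0.01363 V

0.01363 V


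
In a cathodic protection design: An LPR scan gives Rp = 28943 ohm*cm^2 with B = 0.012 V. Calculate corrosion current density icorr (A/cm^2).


Apply the Stern-Geary relation: icorr = B / Rp
icorr = 0.012 / 28943 = 4.146×10^-7 A/cm^2

4.146×10^-7 A/cm^2


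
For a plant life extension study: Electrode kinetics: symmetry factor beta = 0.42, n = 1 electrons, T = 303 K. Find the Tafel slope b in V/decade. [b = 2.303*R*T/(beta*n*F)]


Apply the Tafel slope relation: b = 2.303*R*T/(beta*n*F)
Numerator: 2.303 * 8.314 * 303 = 5801.58
Denominator: 0.42 * 1 * 96485 = 40523.7
b = 5801.58 / 40523.7 = 0.1432 V/decade

0.1432 V/decade


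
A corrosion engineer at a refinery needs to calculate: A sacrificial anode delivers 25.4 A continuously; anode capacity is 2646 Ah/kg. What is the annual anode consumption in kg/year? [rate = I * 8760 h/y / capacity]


Annual consumption = current * hours per year / capacity
Rate = 25.4 * 8760 / 2646 = 84.1 kg/year

84.1 kg/year


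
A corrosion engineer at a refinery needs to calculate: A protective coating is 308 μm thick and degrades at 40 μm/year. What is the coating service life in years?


Service life = thickness / degradation rate
Life = 308 / 40 = 7.7 years

7.7 years


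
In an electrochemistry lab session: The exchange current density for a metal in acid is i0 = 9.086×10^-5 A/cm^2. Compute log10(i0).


i0 = 9.086×10^-5 A/cm^2
log10(i0) = -4.042

-4.042


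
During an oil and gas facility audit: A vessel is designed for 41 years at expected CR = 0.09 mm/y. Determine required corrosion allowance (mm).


Corrosion allowance = CR × design life
CA = 0.09 * 41 = 3.69 mm

3.69 mm


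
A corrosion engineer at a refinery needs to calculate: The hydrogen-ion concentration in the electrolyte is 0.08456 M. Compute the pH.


pH = −log10[H+]
pH = −log10(0.08456) = 1.07

1.07


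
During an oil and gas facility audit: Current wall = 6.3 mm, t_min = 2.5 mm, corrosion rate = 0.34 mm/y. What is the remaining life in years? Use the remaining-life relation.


Apply the remaining-life relation: RL = (t_current − t_min) / CR
RL = (6.3 − 2.5) / 0.34 = 3.8 / 0.34 = 11.2 years

11.2 years


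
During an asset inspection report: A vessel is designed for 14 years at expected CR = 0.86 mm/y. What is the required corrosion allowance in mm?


Corrosion allowance = CR × design life
CA = 0.86 * 14 = 12.04 mm

12.04 mm


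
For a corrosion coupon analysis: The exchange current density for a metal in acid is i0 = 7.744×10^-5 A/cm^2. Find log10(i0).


i0 = 7.744×10^-5 A/cm^2
log10(i0) = -4.111

-4.111


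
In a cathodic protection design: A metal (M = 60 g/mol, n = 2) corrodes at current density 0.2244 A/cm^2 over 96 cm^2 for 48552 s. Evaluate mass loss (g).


Apply Faraday's law: m = i*A*t*M / (n*F)
Total charge passed Q = i*A*t = 0.2244*96*48552 = 1045926.6048 C
m = Q*M/(n*F) = 1045926.6048*60/(2*96485) = 325.20908 g

325.20908 g


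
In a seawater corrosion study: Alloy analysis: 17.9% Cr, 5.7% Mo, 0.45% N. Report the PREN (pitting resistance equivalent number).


Apply the PREN formula: PREN = Cr + 3.3*Mo + 16*N
PREN = 17.9 + 3.3*5.7 + 16*0.45
PREN = 17.9 + 18.81 + 7.2 = 43.91

43.91


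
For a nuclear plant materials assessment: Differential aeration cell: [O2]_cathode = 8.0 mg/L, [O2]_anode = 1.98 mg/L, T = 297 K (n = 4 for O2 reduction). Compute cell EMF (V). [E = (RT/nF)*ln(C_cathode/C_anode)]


Apply the Nernst concentration-cell relation: E = (RT/nF)*ln(C_cathode/C_anode)
RT/nF = 8.314*297/(4*96485) = 0.00639804 V
ln(8.0/1.98) = 1.39634
E = 0.00639804 * 1.39634 = 0.00893 V

0.00893 V


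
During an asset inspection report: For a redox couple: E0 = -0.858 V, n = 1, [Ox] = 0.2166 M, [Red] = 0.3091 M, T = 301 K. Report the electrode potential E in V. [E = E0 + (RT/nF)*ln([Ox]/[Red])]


Apply the Nernst equation: E = E0 + (RT/nF)*ln([Ox]/[Red])
Step 1: RT/nF = 8.314*301/(1*96485) = 0.02593682 V
Step 2: [Ox]/[Red] = 0.2166/0.3091 = 0.700744
Step 3: ln(0.700744) = -0.355613
Step 4: correction = 0.02593682 * -0.355613 = -0.009 V
E = -0.858 + -0.009 = -0.867 V

-0.867 V


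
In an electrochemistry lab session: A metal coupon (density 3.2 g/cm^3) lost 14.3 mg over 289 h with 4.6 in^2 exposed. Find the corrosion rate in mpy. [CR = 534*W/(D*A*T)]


Apply the mpy weight-loss relation: CR = 534 * W / (D * A * T)
Numerator: 534 * 14.3 = 7636.2
Denominator: 3.2 * 4.6 * 289 = 4254.08
CR = 7636.2 / 4254.08 = 1.795 mpy

1.795 mpy


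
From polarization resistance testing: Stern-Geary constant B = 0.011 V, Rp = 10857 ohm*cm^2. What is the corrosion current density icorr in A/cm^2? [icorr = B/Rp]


Apply the Stern-Geary relation: icorr = B / Rp
icorr = 0.011 / 10857 = 1.013×10^-6 A/cm^2

1.013×10^-6 A/cm^2


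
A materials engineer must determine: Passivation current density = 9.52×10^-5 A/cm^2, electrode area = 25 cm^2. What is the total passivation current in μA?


I = i_pass * A, then convert A → μA (×10^6)
I = 9.52×10^-5 * 25 * 10^6 = 2380.0 μA

2380.0 μA


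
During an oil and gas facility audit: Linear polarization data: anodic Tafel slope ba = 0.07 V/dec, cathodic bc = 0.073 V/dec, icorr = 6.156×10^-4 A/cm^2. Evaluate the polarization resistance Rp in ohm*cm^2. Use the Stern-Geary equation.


Apply the Stern-Geary equation: Rp = ba*bc / (2.303*icorr*(ba+bc))
ba*bc = 0.07*0.073 = 0.00511
ba+bc = 0.143; 2.303*icorr*(ba+bc) = 2.303*6.156×10^-4*0.143 = 2.0273493×10^-4
Rp = 0.00511 / 2.0273493×10^-4 = 25.2 ohm*cm^2

25.2 ohm*cm^2


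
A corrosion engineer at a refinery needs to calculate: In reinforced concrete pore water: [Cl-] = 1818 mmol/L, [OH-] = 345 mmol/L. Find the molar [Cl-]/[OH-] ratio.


Threshold parameter = [Cl-] / [OH-] (molar basis; both in mmol/L, so units cancel)
Ratio = 1818 / 345 = 5.27

5.27


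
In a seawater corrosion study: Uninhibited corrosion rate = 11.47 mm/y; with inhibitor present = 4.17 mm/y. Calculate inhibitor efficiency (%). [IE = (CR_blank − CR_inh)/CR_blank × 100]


Apply the inhibitor-efficiency definition: IE = (CR_blank − CR_inh)/CR_blank × 100
IE = (11.47 − 4.17) / 11.47 × 100
IE = 7.3 / 11.47 × 100 = 63.6 %

63.6 %


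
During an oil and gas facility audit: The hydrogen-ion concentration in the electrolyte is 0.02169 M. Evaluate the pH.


pH = −log10[H+]
pH = −log10(0.02169) = 1.66

1.66


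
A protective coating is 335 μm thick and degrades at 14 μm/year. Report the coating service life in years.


Service life = thickness / degradation rate
Life = 335 / 14 = 23.9 years

23.9 years


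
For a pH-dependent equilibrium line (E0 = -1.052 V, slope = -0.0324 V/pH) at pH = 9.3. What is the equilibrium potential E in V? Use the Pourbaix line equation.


Apply the Pourbaix line equation: E = E0 + slope*pH
E = -1.052 + (-0.0324)*9.3 = -1.052 + (-0.30132) = -1.35332 V
Rounded to 4 decimal places: E = -1.3533 V

-1.3533 V


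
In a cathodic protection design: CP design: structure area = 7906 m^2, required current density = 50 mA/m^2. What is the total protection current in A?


I = area * current density, then convert mA → A (÷1000)
I = 7906 * 50 / 1000 = 395.3 A

395.3 A


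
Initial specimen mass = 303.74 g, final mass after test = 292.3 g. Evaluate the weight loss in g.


Weight loss = initial − final
WL = 303.74 − 292.3 = 11.44 g

11.44 g


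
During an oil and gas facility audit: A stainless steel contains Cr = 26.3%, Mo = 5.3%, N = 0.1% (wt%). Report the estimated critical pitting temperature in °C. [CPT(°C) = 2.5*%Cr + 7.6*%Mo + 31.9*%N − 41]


Apply the ASTM G48 empirical CPT estimate: CPT(°C) = 2.5*%Cr + 7.6*%Mo + 31.9*%N − 41
2.5*26.3 = 65.75; 7.6*5.3 = 40.28; 31.9*0.1 = 3.19
CPT = 65.75 + 40.28 + 3.19 − 41 = 68.22 °C
Rounded to 0.1 °C: CPT ≈ 68.2 °C

68.2 °C


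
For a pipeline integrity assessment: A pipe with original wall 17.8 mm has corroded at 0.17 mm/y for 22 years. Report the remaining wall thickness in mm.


Remaining wall = original − CR × time
t = 17.8 − 0.17*22 = 17.8 − 3.74 = 14.06 mm

14.06 mm


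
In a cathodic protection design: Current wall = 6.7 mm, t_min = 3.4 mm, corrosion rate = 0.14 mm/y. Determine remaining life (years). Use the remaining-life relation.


Apply the remaining-life relation: RL = (t_current − t_min) / CR
RL = (6.7 − 3.4) / 0.14 = 3.3 / 0.14 = 23.6 years

23.6 years


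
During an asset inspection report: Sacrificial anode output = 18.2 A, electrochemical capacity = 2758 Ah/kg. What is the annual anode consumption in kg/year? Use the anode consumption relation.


Annual consumption = current * hours per year / capacity
Rate = 18.2 * 8760 / 2758 = 57.8 kg/year

57.8 kg/year


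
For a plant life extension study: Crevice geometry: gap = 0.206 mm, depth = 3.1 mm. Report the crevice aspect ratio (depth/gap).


Aspect ratio = depth / gap
Ratio = 3.1 / 0.206 = 15.0

15.0


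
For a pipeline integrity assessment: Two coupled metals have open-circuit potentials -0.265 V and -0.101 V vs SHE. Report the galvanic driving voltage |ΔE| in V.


Driving voltage is the absolute potential difference.
|ΔE| = |-0.265 − (-0.101)| = 0.164 V

0.164 V


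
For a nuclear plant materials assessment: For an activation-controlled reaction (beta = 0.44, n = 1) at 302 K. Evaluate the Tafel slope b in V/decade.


Apply the Tafel slope relation: b = 2.303*R*T/(beta*n*F)
Numerator: 2.303 * 8.314 * 302 = 5782.44
Denominator: 0.44 * 1 * 96485 = 42453.4
b = 5782.44 / 42453.4 = 0.136 V/decade

0.136 V/decade


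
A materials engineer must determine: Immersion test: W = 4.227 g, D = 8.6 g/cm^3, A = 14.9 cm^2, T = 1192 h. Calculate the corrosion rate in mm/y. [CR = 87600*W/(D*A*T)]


Apply the mm/y weight-loss relation: CR = 87600 * W / (D * A * T)
Numerator: 87600 * 4.227 = 370285.2
Denominator: 8.6 * 14.9 * 1192 = 152742.88
CR = 370285.2 / 152742.88 = 2.4242 mm/y

2.4242 mm/y


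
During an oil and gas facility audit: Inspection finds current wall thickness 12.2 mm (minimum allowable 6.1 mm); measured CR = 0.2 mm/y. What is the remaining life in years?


Apply the remaining-life relation: RL = (t_current − t_min) / CR
RL = (12.2 − 6.1) / 0.2 = 6.1 / 0.2 = 30.5 years

30.5 years


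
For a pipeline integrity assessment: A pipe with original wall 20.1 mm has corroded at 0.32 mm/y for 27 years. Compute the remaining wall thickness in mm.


Remaining wall = original − CR × time
t = 20.1 − 0.32*27 = 20.1 − 8.64 = 11.46 mm

11.46 mm


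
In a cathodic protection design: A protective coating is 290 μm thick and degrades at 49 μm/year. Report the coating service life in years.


Service life = thickness / degradation rate
Life = 290 / 49 = 5.9 years

5.9 years


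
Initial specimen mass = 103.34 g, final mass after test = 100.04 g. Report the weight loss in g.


Weight loss = initial − final
WL = 103.34 − 100.04 = 3.3 g

3.3 g


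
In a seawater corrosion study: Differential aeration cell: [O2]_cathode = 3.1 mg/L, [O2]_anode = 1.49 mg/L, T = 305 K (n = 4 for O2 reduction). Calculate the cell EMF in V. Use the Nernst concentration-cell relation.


Apply the Nernst concentration-cell relation: E = (RT/nF)*ln(C_cathode/C_anode)
RT/nF = 8.314*305/(4*96485) = 0.00657037 V
ln(3.1/1.49) = 0.73263
E = 0.00657037 * 0.73263 = 0.00481 V

0.00481 V


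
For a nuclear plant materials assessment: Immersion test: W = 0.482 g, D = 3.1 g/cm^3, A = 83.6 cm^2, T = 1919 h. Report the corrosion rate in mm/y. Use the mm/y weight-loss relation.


Apply the mm/y weight-loss relation: CR = 87600 * W / (D * A * T)
Numerator: 87600 * 0.482 = 42223.2
Denominator: 3.1 * 83.6 * 1919 = 497328.04
CR = 42223.2 / 497328.04 = 0.0849 mm/y

0.0849 mm/y


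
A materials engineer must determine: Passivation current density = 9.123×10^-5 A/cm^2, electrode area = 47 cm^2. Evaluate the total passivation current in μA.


I = i_pass * A, then convert A → μA (×10^6)
I = 9.123×10^-5 * 47 * 10^6 = 4287.81 μA

4287.81 μA


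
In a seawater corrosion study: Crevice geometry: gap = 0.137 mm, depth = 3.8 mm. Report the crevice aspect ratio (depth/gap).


Aspect ratio = depth / gap
Ratio = 3.8 / 0.137 = 27.7

27.7


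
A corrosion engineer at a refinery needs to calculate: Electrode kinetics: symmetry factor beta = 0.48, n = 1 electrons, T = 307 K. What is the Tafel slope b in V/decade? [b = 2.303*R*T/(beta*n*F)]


Apply the Tafel slope relation: b = 2.303*R*T/(beta*n*F)
Numerator: 2.303 * 8.314 * 307 = 5878.17
Denominator: 0.48 * 1 * 96485 = 46312.8
b = 5878.17 / 46312.8 = 0.127 V/decade

0.127 V/decade
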